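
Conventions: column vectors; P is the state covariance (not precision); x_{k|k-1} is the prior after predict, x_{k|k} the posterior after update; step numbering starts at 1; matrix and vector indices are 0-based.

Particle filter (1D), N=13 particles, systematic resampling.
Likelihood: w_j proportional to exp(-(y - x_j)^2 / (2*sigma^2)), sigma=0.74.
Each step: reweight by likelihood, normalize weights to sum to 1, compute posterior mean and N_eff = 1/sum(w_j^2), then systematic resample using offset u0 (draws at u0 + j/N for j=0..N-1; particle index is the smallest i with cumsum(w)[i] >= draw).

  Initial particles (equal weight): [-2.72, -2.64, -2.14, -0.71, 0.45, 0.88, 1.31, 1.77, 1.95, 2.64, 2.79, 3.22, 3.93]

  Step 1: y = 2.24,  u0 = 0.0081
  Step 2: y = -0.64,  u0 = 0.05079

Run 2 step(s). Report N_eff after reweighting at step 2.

N_eff = 1.3096

step 1: w=[0.0000, 0.0000, 0.0000, 0.0001, 0.0118, 0.0406, 0.0998, 0.1797, 0.2036, 0.1900, 0.1668, 0.0915, 0.0162]  mean=2.2119  Neff=6.3281  idx=[4, 6, 7, 7, 7, 8, 8, 9, 9, 9, 10, 10, 11]
step 2: w=[0.8699, 0.0799, 0.0128, 0.0128, 0.0128, 0.0056, 0.0056, 0.0001, 0.0001, 0.0001, 0.0001, 0.0001, 0.0000]  mean=0.5875  Neff=1.3096  idx=[0, 0, 0, 0, 0, 0, 0, 0, 0, 0, 0, 1, 3]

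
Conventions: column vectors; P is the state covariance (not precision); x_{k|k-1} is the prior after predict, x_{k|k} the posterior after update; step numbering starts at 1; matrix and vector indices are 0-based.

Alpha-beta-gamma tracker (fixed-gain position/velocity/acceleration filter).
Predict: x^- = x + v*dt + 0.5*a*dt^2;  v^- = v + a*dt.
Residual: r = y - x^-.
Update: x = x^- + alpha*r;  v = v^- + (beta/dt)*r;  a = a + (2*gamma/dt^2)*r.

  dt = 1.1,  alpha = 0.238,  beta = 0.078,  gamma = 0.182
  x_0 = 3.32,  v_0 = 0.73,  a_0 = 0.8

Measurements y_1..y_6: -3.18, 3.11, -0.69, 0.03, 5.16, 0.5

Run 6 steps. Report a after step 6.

step 1: x_pred=4.6070  r=-7.7870  x^+=2.7537  v^+=1.0578  a^+=-1.5425
step 2: x_pred=2.9841  r=0.1259  x^+=3.0140  v^+=-0.6300  a^+=-1.5047
step 3: x_pred=1.4107  r=-2.1007  x^+=0.9107  v^+=-2.4341  a^+=-2.1366
step 4: x_pred=-3.0594  r=3.0894  x^+=-2.3241  v^+=-4.5653  a^+=-1.2072
step 5: x_pred=-8.0763  r=13.2363  x^+=-4.9261  v^+=-4.9547  a^+=2.7746
step 6: x_pred=-8.6976  r=9.1976  x^+=-6.5085  v^+=-1.2504  a^+=5.5415

a_post = 5.5415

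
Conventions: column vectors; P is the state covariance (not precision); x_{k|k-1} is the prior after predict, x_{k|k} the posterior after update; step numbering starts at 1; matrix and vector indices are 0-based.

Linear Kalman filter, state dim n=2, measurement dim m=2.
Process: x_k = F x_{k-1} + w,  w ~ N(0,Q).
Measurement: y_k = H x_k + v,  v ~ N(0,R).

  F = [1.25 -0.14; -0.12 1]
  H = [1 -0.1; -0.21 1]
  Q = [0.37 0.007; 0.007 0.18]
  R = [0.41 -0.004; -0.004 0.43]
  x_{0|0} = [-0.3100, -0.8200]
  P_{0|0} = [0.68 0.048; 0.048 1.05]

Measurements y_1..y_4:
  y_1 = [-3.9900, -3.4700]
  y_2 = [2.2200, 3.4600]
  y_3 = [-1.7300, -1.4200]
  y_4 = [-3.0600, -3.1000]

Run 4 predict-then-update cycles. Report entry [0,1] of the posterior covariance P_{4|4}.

step 1: x^-=[-0.2727, -0.7828]  P^-=[1.4363 -0.1812; -0.1812 1.2283]  S=[1.8948 -0.6134; -0.6134 1.7977]  K=[0.7652 -0.0075; 0.0760 0.7303]  nu=[-3.7956, -2.7445]  x^+=[-3.1564, -3.0757]  P^+=[0.3198 0.0609; 0.0609 0.3265]
step 2: x^-=[-3.5149, -2.6969]  P^-=[0.8548 -0.0096; -0.0096 0.4965]  S=[1.2717 -0.2429; -0.2429 0.9682]  K=[0.6676 -0.0278; 0.0544 0.5285]  nu=[5.4652, 5.4188]  x^+=[-0.0166, 0.4644]  P^+=[0.2782 0.0438; 0.0438 0.2363]
step 3: x^-=[-0.0857, 0.4664]  P^-=[0.7940 -0.0123; -0.0123 0.4097]  S=[1.2106 -0.2243; -0.2243 0.8799]  K=[0.6499 -0.0378; 0.0449 0.4800]  nu=[-1.5976, -1.9044]  x^+=[-1.0520, -0.5196]  P^+=[0.2704 0.0379; 0.0379 0.2142]
step 4: x^-=[-1.2423, -0.3933]  P^-=[0.7834 -0.0155; -0.0155 0.3890]  S=[1.2004 -0.2233; -0.2233 0.8601]  K=[0.6462 -0.0416; 0.0415 0.4668]  nu=[-1.8571, -2.9676]  x^+=[-2.3189, -1.8558]  P^+=[0.2687 0.0360; 0.0360 0.2081]

P_post[0,1] = 0.0360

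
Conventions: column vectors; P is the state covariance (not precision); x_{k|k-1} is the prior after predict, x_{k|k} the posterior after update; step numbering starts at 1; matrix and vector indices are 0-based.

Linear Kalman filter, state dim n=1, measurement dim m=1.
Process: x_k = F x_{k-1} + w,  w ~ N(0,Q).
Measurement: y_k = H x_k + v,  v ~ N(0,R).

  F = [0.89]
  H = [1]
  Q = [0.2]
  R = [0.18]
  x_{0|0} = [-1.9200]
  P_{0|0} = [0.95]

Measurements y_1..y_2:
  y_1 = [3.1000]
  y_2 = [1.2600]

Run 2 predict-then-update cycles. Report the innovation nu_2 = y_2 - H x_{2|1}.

innov = [-0.8188]

step 1: x^-=[-1.7088]  P^-=[0.9525]  S=[1.1325]  K=[0.8411]  nu=[4.8088]  x^+=[2.3357]  P^+=[0.1514]
step 2: x^-=[2.0788]  P^-=[0.3199]  S=[0.4999]  K=[0.6399]  nu=[-0.8188]  x^+=[1.5548]  P^+=[0.1152]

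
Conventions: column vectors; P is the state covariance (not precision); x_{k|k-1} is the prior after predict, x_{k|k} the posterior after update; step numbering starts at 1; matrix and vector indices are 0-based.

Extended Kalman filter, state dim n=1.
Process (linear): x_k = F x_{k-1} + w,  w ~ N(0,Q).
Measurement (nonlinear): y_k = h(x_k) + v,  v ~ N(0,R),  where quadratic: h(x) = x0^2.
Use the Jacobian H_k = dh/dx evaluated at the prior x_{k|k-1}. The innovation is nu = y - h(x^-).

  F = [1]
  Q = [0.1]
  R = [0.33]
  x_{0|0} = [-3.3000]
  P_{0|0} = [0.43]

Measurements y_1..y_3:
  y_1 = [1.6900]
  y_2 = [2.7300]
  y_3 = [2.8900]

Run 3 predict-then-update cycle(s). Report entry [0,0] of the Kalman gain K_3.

K[0,0] = -0.2357

step 1: x^-=[-3.3000]  P^-=[0.5300]  H_jac=[-6.6000]  S=[23.4168]  K=[-0.1494]  nu=[-9.2000]  x^+=[-1.9257]  P^+=[0.0075]
step 2: x^-=[-1.9257]  P^-=[0.1075]  H_jac=[-3.8514]  S=[1.9241]  K=[-0.2151]  nu=[-0.9783]  x^+=[-1.7152]  P^+=[0.0184]
step 3: x^-=[-1.7152]  P^-=[0.1184]  H_jac=[-3.4305]  S=[1.7237]  K=[-0.2357]  nu=[-0.0521]  x^+=[-1.7030]  P^+=[0.0227]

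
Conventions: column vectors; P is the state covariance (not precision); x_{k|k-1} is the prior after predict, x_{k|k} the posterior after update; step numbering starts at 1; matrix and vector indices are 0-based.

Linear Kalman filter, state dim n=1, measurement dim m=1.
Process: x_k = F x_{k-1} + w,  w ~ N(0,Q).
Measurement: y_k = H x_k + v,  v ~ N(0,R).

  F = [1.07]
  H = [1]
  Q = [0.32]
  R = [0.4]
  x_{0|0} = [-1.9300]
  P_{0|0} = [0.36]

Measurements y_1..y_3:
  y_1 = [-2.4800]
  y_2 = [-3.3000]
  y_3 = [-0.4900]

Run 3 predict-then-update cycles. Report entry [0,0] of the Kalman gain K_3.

K[0,0] = 0.5991

step 1: x^-=[-2.0651]  P^-=[0.7322]  S=[1.1322]  K=[0.6467]  nu=[-0.4149]  x^+=[-2.3334]  P^+=[0.2587]
step 2: x^-=[-2.4968]  P^-=[0.6162]  S=[1.0162]  K=[0.6064]  nu=[-0.8032]  x^+=[-2.9838]  P^+=[0.2425]
step 3: x^-=[-3.1927]  P^-=[0.5977]  S=[0.9977]  K=[0.5991]  nu=[2.7027]  x^+=[-1.5736]  P^+=[0.2396]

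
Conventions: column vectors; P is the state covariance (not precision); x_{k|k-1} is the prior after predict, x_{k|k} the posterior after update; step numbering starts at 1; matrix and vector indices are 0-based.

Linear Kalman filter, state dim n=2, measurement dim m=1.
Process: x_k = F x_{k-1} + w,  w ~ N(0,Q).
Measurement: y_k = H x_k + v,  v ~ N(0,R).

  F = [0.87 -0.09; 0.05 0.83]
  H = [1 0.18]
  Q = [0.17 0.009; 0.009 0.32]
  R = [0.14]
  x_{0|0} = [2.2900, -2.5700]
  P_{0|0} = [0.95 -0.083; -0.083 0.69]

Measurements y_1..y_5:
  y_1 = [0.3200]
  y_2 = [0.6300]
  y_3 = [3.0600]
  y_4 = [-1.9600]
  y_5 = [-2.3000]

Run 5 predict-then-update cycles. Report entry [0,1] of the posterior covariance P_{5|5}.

P_post[0,1] = -0.1710

step 1: x^-=[2.2236, -2.0186]  P^-=[0.9076 -0.0608; -0.0608 0.7908]  S=[1.0514]  K=[0.8529; 0.0776]  nu=[-1.5403]  x^+=[0.9100, -2.1381]  P^+=[0.1429 -0.1303; -0.1303 0.7845]
step 2: x^-=[0.9841, -1.7291]  P^-=[0.3049 -0.1369; -0.1369 0.8500]  S=[0.4231]  K=[0.6623; 0.0380]  nu=[-0.0428]  x^+=[0.9557, -1.7308]  P^+=[0.1193 -0.1476; -0.1476 0.8494]
step 3: x^-=[0.9872, -1.3887]  P^-=[0.2903 -0.1552; -0.1552 0.8932]  S=[0.4034]  K=[0.6504; 0.0139]  nu=[2.3227]  x^+=[2.4980, -1.3564]  P^+=[0.1196 -0.1588; -0.1588 0.8931]
step 4: x^-=[2.2953, -1.0009]  P^-=[0.2927 -0.1665; -0.1665 0.9224]  S=[0.4026]  K=[0.6525; -0.0011]  nu=[-4.0751]  x^+=[-0.3636, -0.9964]  P^+=[0.1213 -0.1662; -0.1662 0.9224]
step 5: x^-=[-0.2267, -0.8452]  P^-=[0.2953 -0.1739; -0.1739 0.9419]  S=[0.4032]  K=[0.6547; -0.0107]  nu=[-1.9212]  x^+=[-1.4845, -0.8246]  P^+=[0.1224 -0.1710; -0.1710 0.9419]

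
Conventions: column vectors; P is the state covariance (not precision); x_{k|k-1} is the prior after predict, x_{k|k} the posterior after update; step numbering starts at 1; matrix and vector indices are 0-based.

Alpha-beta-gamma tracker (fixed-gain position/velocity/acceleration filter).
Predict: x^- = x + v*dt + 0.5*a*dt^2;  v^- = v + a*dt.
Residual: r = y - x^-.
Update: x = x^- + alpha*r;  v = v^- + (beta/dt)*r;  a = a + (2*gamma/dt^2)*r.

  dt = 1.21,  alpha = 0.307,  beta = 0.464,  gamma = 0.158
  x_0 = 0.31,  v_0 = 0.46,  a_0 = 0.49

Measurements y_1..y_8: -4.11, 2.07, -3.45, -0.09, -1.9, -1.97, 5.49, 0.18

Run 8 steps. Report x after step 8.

step 1: x_pred=1.2253  r=-5.3353  x^+=-0.4126  v^+=-0.9930  a^+=-0.6615
step 2: x_pred=-2.0985  r=4.1685  x^+=-0.8188  v^+=-0.1950  a^+=0.2382
step 3: x_pred=-0.8804  r=-2.5696  x^+=-1.6692  v^+=-0.8922  a^+=-0.3165
step 4: x_pred=-2.9805  r=2.8905  x^+=-2.0931  v^+=-0.1667  a^+=0.3074
step 5: x_pred=-2.0698  r=0.1698  x^+=-2.0176  v^+=0.2704  a^+=0.3440
step 6: x_pred=-1.4387  r=-0.5313  x^+=-1.6018  v^+=0.4829  a^+=0.2294
step 7: x_pred=-0.8496  r=6.3396  x^+=1.0967  v^+=3.1915  a^+=1.5976
step 8: x_pred=6.1279  r=-5.9479  x^+=4.3019  v^+=2.8438  a^+=0.3139

x_post = 4.3019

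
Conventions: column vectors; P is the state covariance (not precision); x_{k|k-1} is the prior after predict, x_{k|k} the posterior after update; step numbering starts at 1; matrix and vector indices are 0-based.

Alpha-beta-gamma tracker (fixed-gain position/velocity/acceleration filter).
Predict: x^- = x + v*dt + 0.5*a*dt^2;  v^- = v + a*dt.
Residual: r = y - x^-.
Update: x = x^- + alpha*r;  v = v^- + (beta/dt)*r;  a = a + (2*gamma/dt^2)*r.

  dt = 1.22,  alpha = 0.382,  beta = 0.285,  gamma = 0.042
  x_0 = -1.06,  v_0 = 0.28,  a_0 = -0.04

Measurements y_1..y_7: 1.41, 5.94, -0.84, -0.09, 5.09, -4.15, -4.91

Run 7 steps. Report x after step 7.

step 1: x_pred=-0.7482  r=2.1582  x^+=0.0763  v^+=0.7354  a^+=0.0818
step 2: x_pred=1.0343  r=4.9057  x^+=2.9083  v^+=1.9812  a^+=0.3587
step 3: x_pred=5.5922  r=-6.4322  x^+=3.1351  v^+=0.9161  a^+=-0.0043
step 4: x_pred=4.2495  r=-4.3395  x^+=2.5918  v^+=-0.1029  a^+=-0.2493
step 5: x_pred=2.2808  r=2.8092  x^+=3.3539  v^+=0.2492  a^+=-0.0907
step 6: x_pred=3.5905  r=-7.7405  x^+=0.6336  v^+=-1.6697  a^+=-0.5276
step 7: x_pred=-1.7960  r=-3.1140  x^+=-2.9855  v^+=-3.0407  a^+=-0.7033

x_post = -2.9855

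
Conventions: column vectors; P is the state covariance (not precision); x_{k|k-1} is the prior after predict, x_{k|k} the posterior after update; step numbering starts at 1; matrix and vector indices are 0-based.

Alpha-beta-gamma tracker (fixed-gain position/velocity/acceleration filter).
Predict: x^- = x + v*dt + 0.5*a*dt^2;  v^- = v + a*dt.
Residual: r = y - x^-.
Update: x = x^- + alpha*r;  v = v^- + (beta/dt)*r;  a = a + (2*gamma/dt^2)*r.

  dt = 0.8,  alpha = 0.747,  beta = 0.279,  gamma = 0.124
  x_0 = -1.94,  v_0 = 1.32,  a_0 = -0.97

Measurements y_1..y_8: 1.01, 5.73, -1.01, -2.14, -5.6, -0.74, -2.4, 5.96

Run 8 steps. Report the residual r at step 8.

step 1: x_pred=-1.1944  r=2.2044  x^+=0.4523  v^+=1.3128  a^+=-0.1158
step 2: x_pred=1.4655  r=4.2645  x^+=4.6511  v^+=2.7074  a^+=1.5367
step 3: x_pred=7.3087  r=-8.3187  x^+=1.0946  v^+=1.0356  a^+=-1.6868
step 4: x_pred=1.3834  r=-3.5234  x^+=-1.2486  v^+=-1.5426  a^+=-3.0521
step 5: x_pred=-3.4593  r=-2.1407  x^+=-5.0584  v^+=-4.7308  a^+=-3.8816
step 6: x_pred=-10.0852  r=9.3452  x^+=-3.1043  v^+=-4.5770  a^+=-0.2603
step 7: x_pred=-6.8492  r=4.4492  x^+=-3.5257  v^+=-3.2336  a^+=1.4637
step 8: x_pred=-5.6441  r=11.6041  x^+=3.0242  v^+=1.9843  a^+=5.9603

resid = 11.6041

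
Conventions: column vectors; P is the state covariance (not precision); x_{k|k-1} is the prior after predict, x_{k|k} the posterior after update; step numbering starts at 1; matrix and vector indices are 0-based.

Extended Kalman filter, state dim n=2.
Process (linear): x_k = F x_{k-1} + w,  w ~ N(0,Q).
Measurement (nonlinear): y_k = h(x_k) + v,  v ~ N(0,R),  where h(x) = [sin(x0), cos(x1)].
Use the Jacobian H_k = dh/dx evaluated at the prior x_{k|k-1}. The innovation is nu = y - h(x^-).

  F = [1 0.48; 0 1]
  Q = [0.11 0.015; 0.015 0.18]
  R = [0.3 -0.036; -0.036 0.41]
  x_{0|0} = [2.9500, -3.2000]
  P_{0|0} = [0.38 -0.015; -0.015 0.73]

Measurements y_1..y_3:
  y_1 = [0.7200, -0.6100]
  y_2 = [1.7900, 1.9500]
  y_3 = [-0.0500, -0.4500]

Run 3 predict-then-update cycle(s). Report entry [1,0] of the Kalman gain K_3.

K[1,0] = 0.4687

step 1: x^-=[1.4140, -3.2000]  P^-=[0.6438 0.3504; 0.3504 0.9100]  H_jac=[0.1562 0.0000; 0.0000 -0.0584]  S=[0.3157 -0.0392; -0.0392 0.4131]  K=[0.3160 -0.0195; 0.1592 -0.1135]  nu=[-0.2677, 0.3883]  x^+=[1.3218, -3.2867]  P^+=[0.6116 0.3321; 0.3321 0.8953]
step 2: x^-=[-0.2558, -3.2867]  P^-=[1.2467 0.7768; 0.7768 1.0753]  H_jac=[0.9675 0.0000; 0.0000 -0.1446]  S=[1.4669 -0.1447; -0.1447 0.4325]  K=[0.8238 0.0159; 0.4931 -0.1945]  nu=[2.0430, 2.9395]  x^+=[1.4738, -2.8510]  P^+=[0.2549 0.1602; 0.1602 0.6744]
step 3: x^-=[0.1053, -2.8510]  P^-=[0.6740 0.4989; 0.4989 0.8544]  H_jac=[0.9945 0.0000; 0.0000 0.2865]  S=[0.9665 0.1061; 0.1061 0.4801]  K=[0.6772 0.1480; 0.4687 0.4062]  nu=[-0.1551, 0.5081]  x^+=[0.0755, -2.7174]  P^+=[0.1989 0.1267; 0.1267 0.5225]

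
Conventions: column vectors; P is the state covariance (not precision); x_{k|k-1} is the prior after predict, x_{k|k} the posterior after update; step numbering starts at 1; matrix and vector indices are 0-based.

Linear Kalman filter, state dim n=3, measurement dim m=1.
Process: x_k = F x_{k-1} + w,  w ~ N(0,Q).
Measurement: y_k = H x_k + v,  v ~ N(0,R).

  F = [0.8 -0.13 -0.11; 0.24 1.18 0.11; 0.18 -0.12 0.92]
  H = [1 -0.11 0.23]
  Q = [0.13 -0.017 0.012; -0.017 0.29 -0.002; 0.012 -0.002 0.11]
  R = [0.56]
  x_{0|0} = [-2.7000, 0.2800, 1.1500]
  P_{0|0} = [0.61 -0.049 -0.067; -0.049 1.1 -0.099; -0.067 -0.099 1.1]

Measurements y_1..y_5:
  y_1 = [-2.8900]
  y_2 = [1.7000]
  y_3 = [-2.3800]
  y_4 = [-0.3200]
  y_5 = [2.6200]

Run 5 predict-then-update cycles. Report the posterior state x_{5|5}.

step 1: x^-=[-2.3229, -0.1911, 0.5384]  P^-=[0.5715 -0.1165 -0.0259; -0.1165 1.8131 -0.1514; -0.0259 -0.1514 1.0784]  S=[1.2318]  K=[0.4695; -0.2848; 0.1938]  nu=[-0.7120]  x^+=[-2.6571, 0.0116, 0.4004]  P^+=[0.2999 0.0482 -0.1380; 0.0482 1.7132 -0.0834; -0.1380 -0.0834 1.0321]
step 2: x^-=[-2.1713, -0.5799, -0.1113]  P^-=[0.3753 -0.1872 -0.1183; -0.1872 2.7036 -0.2410; -0.1183 -0.2410 0.9886]  S=[1.0193]  K=[0.3617; -0.5298; 0.1331]  nu=[3.8331]  x^+=[-0.7848, -2.6108, 0.3987]  P^+=[0.2419 0.0081 -0.1673; 0.0081 2.4175 -0.1691; -0.1673 -0.1691 0.9706]
step 3: x^-=[-0.3323, -3.2252, 0.5388]  P^-=[0.3604 -0.3317 -0.1165; -0.3317 3.6336 -0.4558; -0.1165 -0.4558 0.9557]  S=[1.0573]  K=[0.3500; -0.7908; 0.1451]  nu=[-2.5264]  x^+=[-1.2165, -1.2272, 0.1721]  P^+=[0.2308 -0.0390 -0.1702; -0.0390 2.9723 -0.3344; -0.1702 -0.3344 0.9334]
step 4: x^-=[-0.8326, -1.7211, 0.0867]  P^-=[0.3678 -0.4378 -0.0845; -0.4378 4.3354 -0.7251; -0.0845 -0.7251 0.9695]  S=[1.1257]  K=[0.3522; -0.9608; 0.1939]  nu=[0.3033]  x^+=[-0.7258, -2.0126, 0.1455]  P^+=[0.2281 -0.0569 -0.1614; -0.0569 3.2963 -0.5155; -0.1614 -0.5155 0.9272]
step 5: x^-=[-0.3350, -2.5330, 0.2447]  P^-=[0.3684 -0.4777 -0.0515; -0.4777 4.7295 -0.9671; -0.0515 -0.9671 1.0124]  S=[1.1695]  K=[0.3498; -1.0435; 0.2460]  nu=[2.6201]  x^+=[0.5815, -5.2669, 0.8893]  P^+=[0.2253 -0.0508 -0.1522; -0.0508 3.4562 -0.6669; -0.1522 -0.6669 0.9417]

x_post = [0.5815, -5.2669, 0.8893]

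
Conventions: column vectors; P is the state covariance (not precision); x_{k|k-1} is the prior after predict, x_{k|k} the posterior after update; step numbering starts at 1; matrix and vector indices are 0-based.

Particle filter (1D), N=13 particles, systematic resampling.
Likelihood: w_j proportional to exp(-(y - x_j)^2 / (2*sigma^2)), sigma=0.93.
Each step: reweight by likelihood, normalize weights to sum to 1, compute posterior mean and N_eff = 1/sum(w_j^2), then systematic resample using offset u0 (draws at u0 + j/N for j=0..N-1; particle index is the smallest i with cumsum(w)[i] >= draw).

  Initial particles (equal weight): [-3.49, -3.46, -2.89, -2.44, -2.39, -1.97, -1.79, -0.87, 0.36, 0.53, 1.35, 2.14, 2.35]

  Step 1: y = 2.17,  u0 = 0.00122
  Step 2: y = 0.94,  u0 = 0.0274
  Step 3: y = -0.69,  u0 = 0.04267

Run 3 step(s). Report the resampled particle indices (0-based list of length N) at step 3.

step 1: w=[0.0000, 0.0000, 0.0000, 0.0000, 0.0000, 0.0000, 0.0000, 0.0016, 0.0497, 0.0698, 0.2241, 0.3304, 0.3244]  mean=1.8252  Neff=3.6776  idx=[7, 9, 10, 10, 10, 11, 11, 11, 11, 12, 12, 12, 12]
step 2: w=[0.0222, 0.1337, 0.1337, 0.1337, 0.1337, 0.0641, 0.0641, 0.0641, 0.0641, 0.0467, 0.0467, 0.0467, 0.0467]  mean=1.5804  Neff=10.2958  idx=[1, 1, 2, 2, 3, 3, 4, 5, 6, 7, 8, 10, 11]
step 3: w=[0.3144, 0.3144, 0.0670, 0.0670, 0.0670, 0.0670, 0.0670, 0.0073, 0.0073, 0.0073, 0.0073, 0.0036, 0.0036]  mean=0.8645  Neff=4.5382  idx=[0, 0, 0, 0, 1, 1, 1, 1, 2, 3, 4, 5, 7]

resampled_idx = [0, 0, 0, 0, 1, 1, 1, 1, 2, 3, 4, 5, 7]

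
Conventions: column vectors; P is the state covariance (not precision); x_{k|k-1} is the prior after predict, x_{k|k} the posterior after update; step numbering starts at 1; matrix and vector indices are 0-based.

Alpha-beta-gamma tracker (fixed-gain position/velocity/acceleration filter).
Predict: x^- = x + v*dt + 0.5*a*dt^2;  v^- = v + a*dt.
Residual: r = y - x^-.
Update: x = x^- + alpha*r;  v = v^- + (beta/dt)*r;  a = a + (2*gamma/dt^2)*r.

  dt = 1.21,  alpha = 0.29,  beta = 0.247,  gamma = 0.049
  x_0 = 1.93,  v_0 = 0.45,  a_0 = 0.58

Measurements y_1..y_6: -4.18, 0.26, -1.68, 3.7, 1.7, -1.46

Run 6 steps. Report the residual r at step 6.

resid = -3.9285

step 1: x_pred=2.8991  r=-7.0791  x^+=0.8462  v^+=-0.2933  a^+=0.1062
step 2: x_pred=0.5690  r=-0.3090  x^+=0.4794  v^+=-0.2279  a^+=0.0855
step 3: x_pred=0.2662  r=-1.9462  x^+=-0.2982  v^+=-0.5218  a^+=-0.0448
step 4: x_pred=-0.9623  r=4.6623  x^+=0.3898  v^+=0.3758  a^+=0.2673
step 5: x_pred=1.0401  r=0.6599  x^+=1.2315  v^+=0.8339  a^+=0.3114
step 6: x_pred=2.4685  r=-3.9285  x^+=1.3292  v^+=0.4088  a^+=0.0485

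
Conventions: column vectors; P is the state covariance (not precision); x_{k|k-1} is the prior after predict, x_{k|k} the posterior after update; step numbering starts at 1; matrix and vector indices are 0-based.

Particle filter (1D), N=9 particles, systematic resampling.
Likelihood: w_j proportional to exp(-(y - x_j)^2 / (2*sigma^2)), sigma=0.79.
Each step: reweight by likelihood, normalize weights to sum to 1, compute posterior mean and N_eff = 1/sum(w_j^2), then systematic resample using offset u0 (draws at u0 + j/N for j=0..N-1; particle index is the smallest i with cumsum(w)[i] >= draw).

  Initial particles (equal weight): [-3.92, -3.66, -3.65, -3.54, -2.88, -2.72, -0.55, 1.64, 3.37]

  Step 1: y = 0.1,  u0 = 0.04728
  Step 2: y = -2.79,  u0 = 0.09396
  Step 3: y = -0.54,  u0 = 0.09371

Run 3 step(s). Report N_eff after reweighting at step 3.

step 1: w=[0.0000, 0.0000, 0.0000, 0.0000, 0.0009, 0.0020, 0.8239, 0.1729, 0.0002]  mean=-0.1772  Neff=1.4109  idx=[6, 6, 6, 6, 6, 6, 6, 6, 7]
step 2: w=[0.1250, 0.1250, 0.1250, 0.1250, 0.1250, 0.1250, 0.1250, 0.1250, 0.0000]  mean=-0.5500  Neff=8.0000  idx=[0, 1, 2, 3, 4, 5, 6, 6, 7]
step 3: w=[0.1111, 0.1111, 0.1111, 0.1111, 0.1111, 0.1111, 0.1111, 0.1111, 0.1111]  mean=-0.5500  Neff=9.0000  idx=[0, 1, 2, 3, 4, 5, 6, 7, 8]

N_eff = 9.0000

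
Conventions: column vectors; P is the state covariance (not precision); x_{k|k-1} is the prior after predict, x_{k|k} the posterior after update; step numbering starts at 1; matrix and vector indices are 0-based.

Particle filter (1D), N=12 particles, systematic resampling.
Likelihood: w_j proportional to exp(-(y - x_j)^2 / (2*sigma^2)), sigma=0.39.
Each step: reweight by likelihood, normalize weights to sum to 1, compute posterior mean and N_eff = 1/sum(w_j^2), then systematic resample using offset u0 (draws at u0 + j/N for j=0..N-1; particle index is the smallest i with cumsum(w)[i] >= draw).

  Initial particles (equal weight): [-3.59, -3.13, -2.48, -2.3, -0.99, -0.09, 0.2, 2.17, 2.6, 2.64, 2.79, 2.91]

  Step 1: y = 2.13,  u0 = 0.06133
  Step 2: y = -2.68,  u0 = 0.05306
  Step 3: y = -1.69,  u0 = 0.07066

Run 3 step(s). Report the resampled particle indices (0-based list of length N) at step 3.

resampled_idx = [0, 1, 2, 3, 4, 5, 6, 7, 8, 9, 10, 11]

step 1: w=[0.0000, 0.0000, 0.0000, 0.0000, 0.0000, 0.0000, 0.0000, 0.4367, 0.2124, 0.1867, 0.1048, 0.0594]  mean=2.4580  Neff=3.5067  idx=[7, 7, 7, 7, 7, 8, 8, 8, 9, 9, 10, 11]
step 2: w=[0.2000, 0.2000, 0.2000, 0.2000, 0.2000, 0.0000, 0.0000, 0.0000, 0.0000, 0.0000, 0.0000, 0.0000]  mean=2.1700  Neff=5.0000  idx=[0, 0, 1, 1, 1, 2, 2, 3, 3, 4, 4, 4]
step 3: w=[0.0833, 0.0833, 0.0833, 0.0833, 0.0833, 0.0833, 0.0833, 0.0833, 0.0833, 0.0833, 0.0833, 0.0833]  mean=2.1700  Neff=12.0000  idx=[0, 1, 2, 3, 4, 5, 6, 7, 8, 9, 10, 11]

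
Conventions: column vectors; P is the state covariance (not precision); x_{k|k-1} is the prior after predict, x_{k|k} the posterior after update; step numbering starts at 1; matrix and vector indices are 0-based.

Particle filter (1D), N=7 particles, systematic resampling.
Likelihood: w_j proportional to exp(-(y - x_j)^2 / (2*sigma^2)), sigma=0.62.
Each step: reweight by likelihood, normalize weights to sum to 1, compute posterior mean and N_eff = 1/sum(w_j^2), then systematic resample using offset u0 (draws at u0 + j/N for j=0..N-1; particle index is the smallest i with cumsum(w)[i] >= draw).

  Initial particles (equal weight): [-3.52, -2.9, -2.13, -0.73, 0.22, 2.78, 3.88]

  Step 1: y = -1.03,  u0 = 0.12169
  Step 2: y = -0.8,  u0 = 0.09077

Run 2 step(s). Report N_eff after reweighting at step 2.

N_eff = 5.6597

step 1: w=[0.0003, 0.0085, 0.1673, 0.7181, 0.1058, 0.0000, 0.0000]  mean=-0.8830  Neff=1.8020  idx=[2, 3, 3, 3, 3, 3, 4]
step 2: w=[0.0188, 0.1865, 0.1865, 0.1865, 0.1865, 0.1865, 0.0485]  mean=-0.7102  Neff=5.6597  idx=[1, 2, 2, 3, 4, 5, 5]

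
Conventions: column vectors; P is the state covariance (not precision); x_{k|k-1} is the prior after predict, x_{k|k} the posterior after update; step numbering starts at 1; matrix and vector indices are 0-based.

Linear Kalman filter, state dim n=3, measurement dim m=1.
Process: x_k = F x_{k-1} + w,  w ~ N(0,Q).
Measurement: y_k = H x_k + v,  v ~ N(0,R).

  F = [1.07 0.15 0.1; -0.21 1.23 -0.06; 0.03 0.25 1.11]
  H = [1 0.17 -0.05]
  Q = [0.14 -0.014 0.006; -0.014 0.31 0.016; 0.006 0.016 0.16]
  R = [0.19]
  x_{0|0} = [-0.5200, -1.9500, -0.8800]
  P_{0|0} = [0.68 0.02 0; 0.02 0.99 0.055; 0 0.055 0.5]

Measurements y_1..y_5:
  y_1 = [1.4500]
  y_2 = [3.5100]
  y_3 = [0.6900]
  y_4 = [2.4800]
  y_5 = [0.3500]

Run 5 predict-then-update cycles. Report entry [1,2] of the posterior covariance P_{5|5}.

P_post[1,2] = 0.8984

step 1: x^-=[-0.9369, -2.2365, -1.4799]  P^-=[0.9539 0.0448 0.1364; 0.0448 1.8211 0.3568; 0.1364 0.3568 0.8694]  S=[1.1942]  K=[0.7994; 0.2818; 0.1286]  nu=[2.6931]  x^+=[1.2160, -1.4775, -1.1335]  P^+=[0.1907 -0.2242 0.0136; -0.2242 1.7263 0.3135; 0.0136 0.3135 0.8496]
step 2: x^-=[0.9662, -2.0047, -1.5911]  P^-=[0.3460 0.0031 0.1864; 0.0031 3.0030 0.9127; 0.1864 0.9127 1.4864]  S=[0.5934]  K=[0.5683; 0.7886; 0.4504]  nu=[2.8051]  x^+=[2.5602, 0.2074, -0.3277]  P^+=[0.1544 -0.2628 0.0346; -0.2628 2.6340 0.7019; 0.0346 0.7019 1.3660]
step 3: x^-=[2.7377, -0.2628, -0.2351]  P^-=[0.3338 0.1685 0.3654; 0.1685 4.3398 1.6778; 0.3654 1.6778 2.3958]  S=[0.6474]  K=[0.5316; 1.2703; 0.8200]  nu=[-2.0148]  x^+=[1.6667, -2.8222, -1.8872]  P^+=[0.1508 -0.2686 0.0832; -0.2686 3.2951 1.0034; 0.0832 1.0034 1.9605]
step 4: x^-=[1.1714, -3.7082, -2.7503]  P^-=[0.3681 0.3105 0.5702; 0.3105 5.3016 2.2373; 0.5702 2.2373 3.3400]  S=[0.7302]  K=[0.5374; 1.5063; 1.0731]  nu=[1.8015]  x^+=[2.1394, -0.9945, -0.8172]  P^+=[0.1573 -0.2806 0.1492; -0.2806 3.6448 1.0570; 0.1492 1.0570 2.4992]
step 5: x^-=[2.0583, -1.6235, -1.0915]  P^-=[0.4006 0.3555 0.7288; 0.3555 5.8329 2.3659; 0.7288 2.3659 4.0595]  S=[0.7771]  K=[0.5464; 1.5813; 1.1943]  nu=[-1.4869]  x^+=[1.2459, -3.9747, -2.8672]  P^+=[0.1686 -0.3159 0.2217; -0.3159 3.8898 0.8984; 0.2217 0.8984 2.9511]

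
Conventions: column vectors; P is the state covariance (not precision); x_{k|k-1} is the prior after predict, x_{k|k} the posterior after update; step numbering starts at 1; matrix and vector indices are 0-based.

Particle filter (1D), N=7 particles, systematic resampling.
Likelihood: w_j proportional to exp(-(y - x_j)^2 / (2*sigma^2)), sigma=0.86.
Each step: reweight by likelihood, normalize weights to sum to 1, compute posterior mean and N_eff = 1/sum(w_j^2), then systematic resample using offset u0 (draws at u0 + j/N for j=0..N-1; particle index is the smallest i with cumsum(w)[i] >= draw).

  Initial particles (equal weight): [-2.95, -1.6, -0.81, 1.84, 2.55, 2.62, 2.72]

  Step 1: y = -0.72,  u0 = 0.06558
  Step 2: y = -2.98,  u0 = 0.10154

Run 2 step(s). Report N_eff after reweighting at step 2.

step 1: w=[0.0212, 0.3623, 0.6082, 0.0073, 0.0004, 0.0003, 0.0002]  mean=-1.1190  Neff=1.9932  idx=[1, 1, 1, 2, 2, 2, 2]
step 2: w=[0.2777, 0.2777, 0.2777, 0.0417, 0.0417, 0.0417, 0.0417]  mean=-1.4682  Neff=4.1955  idx=[0, 0, 1, 1, 2, 2, 6]

N_eff = 4.1955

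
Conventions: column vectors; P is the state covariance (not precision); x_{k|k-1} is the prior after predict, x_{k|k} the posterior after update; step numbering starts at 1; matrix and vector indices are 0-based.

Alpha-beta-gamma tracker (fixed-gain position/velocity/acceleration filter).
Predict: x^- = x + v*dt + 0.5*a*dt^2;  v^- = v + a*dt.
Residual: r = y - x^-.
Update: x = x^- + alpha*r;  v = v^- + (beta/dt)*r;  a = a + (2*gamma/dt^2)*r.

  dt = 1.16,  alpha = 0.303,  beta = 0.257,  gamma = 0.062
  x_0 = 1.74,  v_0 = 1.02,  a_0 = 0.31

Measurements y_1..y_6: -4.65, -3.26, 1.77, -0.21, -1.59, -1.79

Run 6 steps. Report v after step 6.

step 1: x_pred=3.1318  r=-7.7818  x^+=0.7739  v^+=-0.3445  a^+=-0.4071
step 2: x_pred=0.1004  r=-3.3604  x^+=-0.9178  v^+=-1.5612  a^+=-0.7168
step 3: x_pred=-3.2110  r=4.9810  x^+=-1.7018  v^+=-1.2891  a^+=-0.2578
step 4: x_pred=-3.3706  r=3.1606  x^+=-2.4129  v^+=-0.8879  a^+=0.0335
step 5: x_pred=-3.4203  r=1.8303  x^+=-2.8657  v^+=-0.4435  a^+=0.2022
step 6: x_pred=-3.2442  r=1.4542  x^+=-2.8036  v^+=0.1132  a^+=0.3362

v_post = 0.1132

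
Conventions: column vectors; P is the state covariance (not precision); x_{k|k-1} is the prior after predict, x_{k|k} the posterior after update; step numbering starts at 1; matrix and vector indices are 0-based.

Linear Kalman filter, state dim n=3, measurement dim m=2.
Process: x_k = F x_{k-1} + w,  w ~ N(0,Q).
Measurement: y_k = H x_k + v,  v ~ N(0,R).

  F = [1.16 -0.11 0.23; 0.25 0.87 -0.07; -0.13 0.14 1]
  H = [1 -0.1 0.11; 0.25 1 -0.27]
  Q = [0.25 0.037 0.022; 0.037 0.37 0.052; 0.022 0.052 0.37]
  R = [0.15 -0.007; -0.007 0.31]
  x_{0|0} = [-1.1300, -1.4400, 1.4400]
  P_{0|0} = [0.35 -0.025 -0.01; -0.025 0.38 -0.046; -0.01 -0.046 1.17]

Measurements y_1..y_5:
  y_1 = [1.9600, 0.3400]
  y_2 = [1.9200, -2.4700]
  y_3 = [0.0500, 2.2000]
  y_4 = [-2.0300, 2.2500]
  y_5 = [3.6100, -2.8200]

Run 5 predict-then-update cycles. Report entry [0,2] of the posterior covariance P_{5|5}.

P_post[0,2] = -0.0256

step 1: x^-=[-0.8212, -1.6361, 1.3853]  P^-=[0.7908 0.0494 0.2203; 0.0494 0.6803 -0.0352; 0.2203 -0.0352 1.5440]  S=[1.0057 0.0668; 0.0668 1.1663]  K=[0.7979 0.1152; -0.0626 0.6056; 0.4156 -0.3642]  nu=[2.4652, 2.5554]  x^+=[1.4402, -0.2426, 1.4793]  P^+=[0.1228 -0.0135 -0.0481; -0.0135 0.2536 0.2299; -0.0481 0.2299 1.2358]
step 2: x^-=[2.0376, 0.0454, 1.2581]  P^-=[0.4499 0.0641 0.2092; 0.0641 0.5435 0.1787; 0.2092 0.1787 1.6902]  S=[0.6551 0.0371; 0.0371 0.9121]  K=[0.7063 0.1029; 0.0131 0.5600; 0.5913 -0.2711]  nu=[-0.2514, -2.6851]  x^+=[1.5838, -1.4615, 1.8373]  P^+=[0.1080 -0.0093 -0.0341; -0.0093 0.2568 0.3000; -0.0341 0.3000 1.4060]
step 3: x^-=[2.4206, -1.0042, 1.4268]  P^-=[0.4419 0.0752 0.2617; 0.0752 0.5386 0.2313; 0.2617 0.2313 1.8761]  S=[0.6574 0.0354; 0.0354 0.8904]  K=[0.6990 0.1013; 0.0412 0.5543; 0.6909 -0.2631]  nu=[-2.6280, 2.9843]  x^+=[0.8860, 0.5416, -1.1742]  P^+=[0.1065 -0.0077 -0.0281; -0.0077 0.2624 0.3292; -0.0281 0.3292 1.5135]
step 4: x^-=[0.6981, 0.7749, -1.2135]  P^-=[0.4468 0.0799 0.2913; 0.0799 0.5402 0.2511; 0.2913 0.2511 1.9902]  S=[0.6689 0.0333; 0.0333 0.8883]  K=[0.6989 0.1010; 0.0526 0.5524; 0.7386 -0.2680]  nu=[-2.5171, 0.9730]  x^+=[-0.9629, 1.1799, -3.3334]  P^+=[0.1063 -0.0072 -0.0262; -0.0072 0.2654 0.3435; -0.0262 0.3435 1.5747]
step 5: x^-=[-2.0135, 1.0192, -3.0430]  P^-=[0.4500 0.0820 0.3065; 0.0820 0.5412 0.2599; 0.3065 0.2599 2.0549]  S=[0.6756 0.0316; 0.0316 0.8884]  K=[0.6991 0.1009; 0.0578 0.5512; 0.7625 -0.2729]  nu=[6.0601, -4.1574]  x^+=[1.8038, -0.9222, 2.7120]  P^+=[0.1063 -0.0071 -0.0256; -0.0071 0.2670 0.3510; -0.0256 0.3510 1.6092]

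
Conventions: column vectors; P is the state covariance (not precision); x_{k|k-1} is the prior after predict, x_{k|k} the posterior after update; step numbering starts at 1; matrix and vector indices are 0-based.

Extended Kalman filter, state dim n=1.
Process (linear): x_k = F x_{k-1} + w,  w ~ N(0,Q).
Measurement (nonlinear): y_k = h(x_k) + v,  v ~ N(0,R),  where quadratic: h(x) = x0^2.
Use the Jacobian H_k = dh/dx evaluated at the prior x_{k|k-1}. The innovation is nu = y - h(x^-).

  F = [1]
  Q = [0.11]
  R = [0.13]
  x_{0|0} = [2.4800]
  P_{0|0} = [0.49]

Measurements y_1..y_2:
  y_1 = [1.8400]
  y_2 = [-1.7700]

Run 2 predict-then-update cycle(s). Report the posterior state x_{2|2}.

x_post = [0.3943]

step 1: x^-=[2.4800]  P^-=[0.6000]  H_jac=[4.9600]  S=[14.8910]  K=[0.1999]  nu=[-4.3104]  x^+=[1.6186]  P^+=[0.0052]
step 2: x^-=[1.6186]  P^-=[0.1152]  H_jac=[3.2371]  S=[1.3376]  K=[0.2789]  nu=[-4.3897]  x^+=[0.3943]  P^+=[0.0112]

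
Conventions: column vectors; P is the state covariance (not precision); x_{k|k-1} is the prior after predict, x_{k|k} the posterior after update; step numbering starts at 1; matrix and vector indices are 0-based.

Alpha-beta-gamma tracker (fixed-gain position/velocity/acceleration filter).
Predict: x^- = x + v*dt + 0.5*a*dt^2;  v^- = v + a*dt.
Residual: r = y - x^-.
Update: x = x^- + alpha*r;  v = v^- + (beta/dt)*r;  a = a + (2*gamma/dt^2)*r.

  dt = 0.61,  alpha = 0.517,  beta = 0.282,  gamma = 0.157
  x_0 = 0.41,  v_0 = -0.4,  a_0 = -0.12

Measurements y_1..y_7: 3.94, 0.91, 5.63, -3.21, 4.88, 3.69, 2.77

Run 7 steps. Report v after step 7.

v_post = -2.0347

step 1: x_pred=0.1437  r=3.7963  x^+=2.1064  v^+=1.2818  a^+=3.0836
step 2: x_pred=3.4620  r=-2.5520  x^+=2.1426  v^+=1.9830  a^+=0.9300
step 3: x_pred=3.5253  r=2.1047  x^+=4.6134  v^+=3.5234  a^+=2.7061
step 4: x_pred=7.2661  r=-10.4761  x^+=1.8500  v^+=0.3310  a^+=-6.1343
step 5: x_pred=0.9106  r=3.9694  x^+=2.9628  v^+=-1.5759  a^+=-2.7847
step 6: x_pred=1.4834  r=2.2066  x^+=2.6242  v^+=-2.2544  a^+=-0.9226
step 7: x_pred=1.0774  r=1.6926  x^+=1.9525  v^+=-2.0347  a^+=0.5057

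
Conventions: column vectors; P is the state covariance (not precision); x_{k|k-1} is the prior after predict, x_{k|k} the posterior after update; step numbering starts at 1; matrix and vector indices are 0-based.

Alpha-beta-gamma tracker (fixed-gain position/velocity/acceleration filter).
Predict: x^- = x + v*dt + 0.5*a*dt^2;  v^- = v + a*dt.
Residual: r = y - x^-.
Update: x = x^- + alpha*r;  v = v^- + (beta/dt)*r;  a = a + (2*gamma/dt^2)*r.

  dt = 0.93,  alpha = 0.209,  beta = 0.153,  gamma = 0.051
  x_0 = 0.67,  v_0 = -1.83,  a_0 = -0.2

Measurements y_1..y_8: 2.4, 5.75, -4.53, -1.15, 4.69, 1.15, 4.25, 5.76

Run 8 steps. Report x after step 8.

step 1: x_pred=-1.1184  r=3.5184  x^+=-0.3830  v^+=-1.4372  a^+=0.2149
step 2: x_pred=-1.6267  r=7.3767  x^+=-0.0849  v^+=-0.0237  a^+=1.0849
step 3: x_pred=0.3622  r=-4.8922  x^+=-0.6603  v^+=0.1804  a^+=0.5079
step 4: x_pred=-0.2729  r=-0.8771  x^+=-0.4562  v^+=0.5085  a^+=0.4045
step 5: x_pred=0.1916  r=4.4984  x^+=1.1318  v^+=1.6247  a^+=0.9350
step 6: x_pred=3.0471  r=-1.8971  x^+=2.6506  v^+=2.1822  a^+=0.7113
step 7: x_pred=4.9876  r=-0.7376  x^+=4.8334  v^+=2.7223  a^+=0.6243
step 8: x_pred=7.6351  r=-1.8751  x^+=7.2432  v^+=2.9944  a^+=0.4031

x_post = 7.2432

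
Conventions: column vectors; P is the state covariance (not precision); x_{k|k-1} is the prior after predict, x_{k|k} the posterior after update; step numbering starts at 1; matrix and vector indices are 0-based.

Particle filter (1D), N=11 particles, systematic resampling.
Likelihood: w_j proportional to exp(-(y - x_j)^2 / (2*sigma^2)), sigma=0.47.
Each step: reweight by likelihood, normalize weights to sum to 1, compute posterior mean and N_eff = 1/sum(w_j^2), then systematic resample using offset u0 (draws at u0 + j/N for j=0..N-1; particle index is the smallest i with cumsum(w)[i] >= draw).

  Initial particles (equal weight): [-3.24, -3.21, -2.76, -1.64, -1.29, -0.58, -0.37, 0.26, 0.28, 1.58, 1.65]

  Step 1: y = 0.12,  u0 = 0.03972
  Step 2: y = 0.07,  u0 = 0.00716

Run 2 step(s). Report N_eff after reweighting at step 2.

N_eff = 10.4938

step 1: w=[0.0000, 0.0000, 0.0000, 0.0003, 0.0039, 0.1163, 0.2048, 0.3373, 0.3328, 0.0028, 0.0018]  mean=0.0395  Neff=3.5714  idx=[5, 6, 6, 6, 7, 7, 7, 8, 8, 8, 8]
step 2: w=[0.0442, 0.0741, 0.0741, 0.0741, 0.1059, 0.1059, 0.1059, 0.1040, 0.1040, 0.1040, 0.1040]  mean=0.0911  Neff=10.4938  idx=[0, 1, 2, 4, 4, 5, 6, 7, 8, 9, 10]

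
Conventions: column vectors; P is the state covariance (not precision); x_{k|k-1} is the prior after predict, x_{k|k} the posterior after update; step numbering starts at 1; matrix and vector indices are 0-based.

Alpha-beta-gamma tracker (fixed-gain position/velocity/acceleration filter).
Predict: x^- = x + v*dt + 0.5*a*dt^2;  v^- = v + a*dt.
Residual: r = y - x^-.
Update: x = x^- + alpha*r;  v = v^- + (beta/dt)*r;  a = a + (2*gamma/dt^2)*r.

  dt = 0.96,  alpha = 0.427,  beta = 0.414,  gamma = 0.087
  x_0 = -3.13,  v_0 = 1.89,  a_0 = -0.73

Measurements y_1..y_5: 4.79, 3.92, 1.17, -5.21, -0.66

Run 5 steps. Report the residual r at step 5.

resid = 4.3478

step 1: x_pred=-1.6520  r=6.4420  x^+=1.0987  v^+=3.9673  a^+=0.4863
step 2: x_pred=5.1314  r=-1.2114  x^+=4.6141  v^+=3.9117  a^+=0.2575
step 3: x_pred=8.4880  r=-7.3180  x^+=5.3632  v^+=1.0030  a^+=-1.1241
step 4: x_pred=5.8081  r=-11.0181  x^+=1.1034  v^+=-4.8277  a^+=-3.2044
step 5: x_pred=-5.0078  r=4.3478  x^+=-3.1513  v^+=-6.0289  a^+=-2.3835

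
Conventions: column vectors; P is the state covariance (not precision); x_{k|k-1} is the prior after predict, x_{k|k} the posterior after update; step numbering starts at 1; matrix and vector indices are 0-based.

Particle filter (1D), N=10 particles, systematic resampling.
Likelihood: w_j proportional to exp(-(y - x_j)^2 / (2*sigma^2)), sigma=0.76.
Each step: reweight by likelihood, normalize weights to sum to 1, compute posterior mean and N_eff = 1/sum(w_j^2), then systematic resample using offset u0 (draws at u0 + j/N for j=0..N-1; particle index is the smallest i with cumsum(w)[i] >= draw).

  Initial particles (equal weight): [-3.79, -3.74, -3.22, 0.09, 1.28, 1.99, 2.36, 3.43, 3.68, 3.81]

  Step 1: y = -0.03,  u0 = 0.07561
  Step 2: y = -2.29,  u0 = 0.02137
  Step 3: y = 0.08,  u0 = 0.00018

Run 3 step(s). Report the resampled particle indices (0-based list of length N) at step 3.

resampled_idx = [0, 1, 2, 3, 4, 5, 6, 7, 8, 9]

step 1: w=[0.0000, 0.0000, 0.0001, 0.7897, 0.1810, 0.0234, 0.0057, 0.0000, 0.0000, 0.0000]  mean=0.3625  Neff=1.5220  idx=[3, 3, 3, 3, 3, 3, 3, 3, 4, 5]
step 2: w=[0.1250, 0.1250, 0.1250, 0.1250, 0.1250, 0.1250, 0.1250, 0.1250, 0.0003, 0.0000]  mean=0.0903  Neff=8.0044  idx=[0, 0, 1, 2, 3, 4, 4, 5, 6, 7]
step 3: w=[0.1000, 0.1000, 0.1000, 0.1000, 0.1000, 0.1000, 0.1000, 0.1000, 0.1000, 0.1000]  mean=0.0900  Neff=10.0000  idx=[0, 1, 2, 3, 4, 5, 6, 7, 8, 9]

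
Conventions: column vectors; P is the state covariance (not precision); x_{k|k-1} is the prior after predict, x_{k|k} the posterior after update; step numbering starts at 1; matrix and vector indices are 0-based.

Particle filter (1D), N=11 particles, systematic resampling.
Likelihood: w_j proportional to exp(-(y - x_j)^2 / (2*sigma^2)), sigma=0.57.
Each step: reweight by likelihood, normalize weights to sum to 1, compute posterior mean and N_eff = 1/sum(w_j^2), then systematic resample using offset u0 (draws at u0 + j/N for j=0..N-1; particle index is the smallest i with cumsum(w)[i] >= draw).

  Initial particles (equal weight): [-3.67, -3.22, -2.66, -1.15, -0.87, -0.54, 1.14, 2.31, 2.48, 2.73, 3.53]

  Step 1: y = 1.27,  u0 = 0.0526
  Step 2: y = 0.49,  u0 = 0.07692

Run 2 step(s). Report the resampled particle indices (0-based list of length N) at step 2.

step 1: w=[0.0000, 0.0000, 0.0000, 0.0001, 0.0007, 0.0049, 0.7414, 0.1440, 0.0800, 0.0286, 0.0003]  mean=1.4521  Neff=1.7310  idx=[6, 6, 6, 6, 6, 6, 6, 6, 7, 7, 8]
step 2: w=[0.1246, 0.1246, 0.1246, 0.1246, 0.1246, 0.1246, 0.1246, 0.1246, 0.0015, 0.0015, 0.0005]  mean=1.1441  Neff=8.0553  idx=[0, 1, 2, 2, 3, 4, 4, 5, 6, 7, 7]

resampled_idx = [0, 1, 2, 2, 3, 4, 4, 5, 6, 7, 7]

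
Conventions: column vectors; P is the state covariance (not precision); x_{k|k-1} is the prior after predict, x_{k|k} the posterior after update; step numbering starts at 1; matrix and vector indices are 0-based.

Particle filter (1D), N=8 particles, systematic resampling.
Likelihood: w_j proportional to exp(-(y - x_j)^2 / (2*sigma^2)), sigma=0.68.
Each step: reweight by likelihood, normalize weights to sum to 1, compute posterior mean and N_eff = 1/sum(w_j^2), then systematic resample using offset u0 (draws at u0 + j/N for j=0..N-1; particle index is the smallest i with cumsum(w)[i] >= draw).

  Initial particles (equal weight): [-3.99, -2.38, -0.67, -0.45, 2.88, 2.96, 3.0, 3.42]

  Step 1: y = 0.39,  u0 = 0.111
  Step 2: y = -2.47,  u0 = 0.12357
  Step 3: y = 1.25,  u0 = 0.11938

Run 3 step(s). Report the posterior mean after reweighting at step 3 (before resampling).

step 1: w=[0.0000, 0.0003, 0.3874, 0.6088, 0.0016, 0.0010, 0.0008, 0.0001]  mean=-0.5239  Neff=1.9206  idx=[2, 2, 2, 3, 3, 3, 3, 3]
step 2: w=[0.1994, 0.1994, 0.1994, 0.0804, 0.0804, 0.0804, 0.0804, 0.0804]  mean=-0.5816  Neff=6.5978  idx=[0, 1, 1, 2, 3, 4, 6, 7]
step 3: w=[0.0743, 0.0743, 0.0743, 0.0743, 0.1757, 0.1757, 0.1757, 0.1757]  mean=-0.5154  Neff=6.8689  idx=[1, 3, 4, 5, 5, 6, 7, 7]

post_mean = -0.5154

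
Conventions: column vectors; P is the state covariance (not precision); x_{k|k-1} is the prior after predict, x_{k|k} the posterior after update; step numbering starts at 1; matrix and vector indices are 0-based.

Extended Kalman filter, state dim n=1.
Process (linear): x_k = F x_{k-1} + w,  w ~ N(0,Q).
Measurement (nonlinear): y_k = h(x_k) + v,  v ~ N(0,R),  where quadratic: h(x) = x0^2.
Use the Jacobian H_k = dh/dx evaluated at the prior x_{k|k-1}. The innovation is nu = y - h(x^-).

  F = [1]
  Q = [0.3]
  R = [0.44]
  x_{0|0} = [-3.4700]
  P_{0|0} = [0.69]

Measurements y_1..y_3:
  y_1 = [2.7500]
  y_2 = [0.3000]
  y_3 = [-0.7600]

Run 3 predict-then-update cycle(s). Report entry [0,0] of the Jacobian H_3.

H_jac[0,0] = -2.4275

step 1: x^-=[-3.4700]  P^-=[0.9900]  H_jac=[-6.9400]  S=[48.1220]  K=[-0.1428]  nu=[-9.2909]  x^+=[-2.1435]  P^+=[0.0091]
step 2: x^-=[-2.1435]  P^-=[0.3091]  H_jac=[-4.2870]  S=[6.1198]  K=[-0.2165]  nu=[-4.2946]  x^+=[-1.2138]  P^+=[0.0222]
step 3: x^-=[-1.2138]  P^-=[0.3222]  H_jac=[-2.4275]  S=[2.3388]  K=[-0.3344]  nu=[-2.2332]  x^+=[-0.4669]  P^+=[0.0606]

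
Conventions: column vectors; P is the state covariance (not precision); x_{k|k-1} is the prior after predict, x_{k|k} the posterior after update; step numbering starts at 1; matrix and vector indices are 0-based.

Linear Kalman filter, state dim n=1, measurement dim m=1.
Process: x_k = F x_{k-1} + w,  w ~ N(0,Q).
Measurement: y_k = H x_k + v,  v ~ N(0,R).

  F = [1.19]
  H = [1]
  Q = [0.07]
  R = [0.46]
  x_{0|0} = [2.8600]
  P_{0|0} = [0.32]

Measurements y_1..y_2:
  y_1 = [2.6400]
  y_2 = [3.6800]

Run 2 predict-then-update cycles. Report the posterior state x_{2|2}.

x_post = [3.6205]

step 1: x^-=[3.4034]  P^-=[0.5232]  S=[0.9832]  K=[0.5321]  nu=[-0.7634]  x^+=[2.9972]  P^+=[0.2448]
step 2: x^-=[3.5666]  P^-=[0.4166]  S=[0.8766]  K=[0.4753]  nu=[0.1134]  x^+=[3.6205]  P^+=[0.2186]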